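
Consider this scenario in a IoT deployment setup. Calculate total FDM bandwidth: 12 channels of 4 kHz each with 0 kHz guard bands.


Given: 12 channels, 4 kHz each, guard = 0 kHz
Channel bandwidth = 12 * 4 = 48 kHz
Guard bands = 11 gaps * 0 kHz = 0 kHz
Total = 48 + 0 = 48 kHz

48


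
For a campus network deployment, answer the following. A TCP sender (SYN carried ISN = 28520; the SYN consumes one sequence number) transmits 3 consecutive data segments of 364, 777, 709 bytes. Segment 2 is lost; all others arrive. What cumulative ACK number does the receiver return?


SYN uses sequence number 28520; first data byte = ISN + 1 = 28521.
Segment 1: SEQ = 28521, len = 364 B, covers [28521, 28884]
Segment 2: SEQ = 28885, len = 777 B, covers [28885, 29661] [LOST]
Segment 3: SEQ = 29662, len = 709 B, covers [29662, 30370]
In-order data received: bytes [28521, 28884] (segments 1..1).
Segment 2 missing -> gap begins at byte 28885; later segments buffered out of order.
Cumulative ACK = next expected in-order byte = 28521 + 364 = 28885

28885


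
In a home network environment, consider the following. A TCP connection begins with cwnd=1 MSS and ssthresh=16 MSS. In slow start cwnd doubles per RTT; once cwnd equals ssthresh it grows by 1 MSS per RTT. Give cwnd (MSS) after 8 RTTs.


RTT 0: cwnd = 1 MSS (initial)
RTT 1: cwnd = 2 MSS (slow start, doubled)
RTT 2: cwnd = 4 MSS (slow start, doubled)
RTT 3: cwnd = 8 MSS (slow start, doubled)
RTT 4: cwnd = 16 MSS (slow start, doubled)
RTT 5: cwnd = 17 MSS (congestion avoidance, +1)
RTT 6: cwnd = 18 MSS (congestion avoidance, +1)
RTT 7: cwnd = 19 MSS (congestion avoidance, +1)
RTT 8: cwnd = 20 MSS (congestion avoidance, +1)

20


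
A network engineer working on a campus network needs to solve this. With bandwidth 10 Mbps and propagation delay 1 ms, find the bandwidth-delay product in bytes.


Given: bandwidth = 10 Mbps, delay = 1 ms
BDP in bits = 10 * 10^6 * 1 / 1000
BDP in bits = 10000
BDP in bytes = 10000 / 8 = 1250

1250


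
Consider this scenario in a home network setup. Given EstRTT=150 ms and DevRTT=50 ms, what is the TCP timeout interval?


Given: EstRTT = 150 ms, DevRTT = 50 ms
Timeout = EstRTT + 4 * DevRTT
4 * DevRTT = 4 * 50 = 200
Timeout = 150 + 200 = 350 ms

350


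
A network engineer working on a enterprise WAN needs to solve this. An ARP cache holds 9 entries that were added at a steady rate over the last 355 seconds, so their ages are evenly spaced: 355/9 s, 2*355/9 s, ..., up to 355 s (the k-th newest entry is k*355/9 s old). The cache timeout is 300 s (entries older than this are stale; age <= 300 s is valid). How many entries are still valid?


Ages are k * 355/9 s for k = 1..9 (spacing = 39.4444 s).
Entry k is valid iff k * 355/9 <= 300 iff k <= 9 * 300 / 355 = 7.6056
n_valid = floor(7.6056) = 7
(n_stale = 9 - 7 = 2)

7


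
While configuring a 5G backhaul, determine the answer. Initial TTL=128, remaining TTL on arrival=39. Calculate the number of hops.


Given: initial TTL = 128, received TTL = 39
Hops = initial TTL - received TTL
Hops = 128 - 39 = 89

89


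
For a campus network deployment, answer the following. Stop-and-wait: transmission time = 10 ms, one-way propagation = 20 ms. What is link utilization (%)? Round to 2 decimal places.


Given: Ttrans = 10 ms, Tprop = 20 ms
RTT = 2 * Tprop = 2 * 20 = 40 ms
U = Ttrans / (Ttrans + RTT)
U = 10 / (10 + 40)
U = 10 / 50 = 0.2
U% = 20.00%

20.00


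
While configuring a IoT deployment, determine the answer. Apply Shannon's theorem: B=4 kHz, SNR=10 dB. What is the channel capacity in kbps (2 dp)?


Given: B = 4 kHz, SNR = 10 dB
SNR linear = 10^(10/10) = 10
1 + SNR = 11
log2(11) = 3.4594316186
C = 4 * 1000 * 3.4594316186 = 13837.7265 bps
C = 13.837726 kbps -> 13.84 kbps (2 dp)

13.84


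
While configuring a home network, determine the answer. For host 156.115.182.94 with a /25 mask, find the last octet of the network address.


Given: IP = 156.115.182.94, prefix = /25
Subnet mask = 255.255.255.128
Last octet of IP: 94
Last octet of mask: 128
Network last octet = 94 AND 128 = 0

0


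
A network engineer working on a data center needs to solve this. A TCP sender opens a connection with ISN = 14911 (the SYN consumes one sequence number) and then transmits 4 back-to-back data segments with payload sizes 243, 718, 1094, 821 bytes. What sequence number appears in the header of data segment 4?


The SYN occupies sequence number ISN = 14911, so the first data byte is ISN + 1 = 14912.
SEQ of data segment i = (ISN + 1) + sum of payload sizes of segments 1..i-1.
Segment 1: SEQ = 14912, payload = 243 bytes
Segment 2: SEQ = 15155, payload = 718 bytes
Segment 3: SEQ = 15873, payload = 1094 bytes
Segment 4: SEQ = 16967, payload = 821 bytes
SEQ of segment 4 = 14912 + 243 + 718 + 1094 = 16967

16967


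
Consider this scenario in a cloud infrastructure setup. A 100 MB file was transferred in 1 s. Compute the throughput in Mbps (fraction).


Given: file = 100 MB, time = 1 s
File in Mb = 100 * 8 = 800 Mb
Throughput = 800 / 1 Mbps
Throughput = 800 Mbps

800


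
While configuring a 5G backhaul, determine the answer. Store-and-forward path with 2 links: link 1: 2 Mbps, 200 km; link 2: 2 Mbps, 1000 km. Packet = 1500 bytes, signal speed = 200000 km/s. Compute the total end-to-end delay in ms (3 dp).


Packet = 1500 bytes = 12000 bits. Store-and-forward: sum (t_trans + t_prop) per link.
Link 1: t_trans = 12000/(2*10^6) s = 6.0000 ms; t_prop = 200/200000 s = 1.0000 ms; subtotal = 7.0000 ms
Link 2: t_trans = 12000/(2*10^6) s = 6.0000 ms; t_prop = 1000/200000 s = 5.0000 ms; subtotal = 11.0000 ms
End-to-end = 7.0000 + 11.0000 = 18.0000 ms -> 18.000 ms (3 dp)

18.000


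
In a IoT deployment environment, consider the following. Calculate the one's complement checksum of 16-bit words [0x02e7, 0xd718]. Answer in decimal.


Given words: [0x02e7, 0xd718]
Step 1: Sum all words
Raw sum = 743 + 55064 = 55807
One's complement = ~55807 & 0xFFFF = 9728

9728


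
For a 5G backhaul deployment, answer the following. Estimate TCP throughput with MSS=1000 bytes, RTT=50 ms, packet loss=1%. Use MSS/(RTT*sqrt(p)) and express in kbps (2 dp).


Given: MSS = 1000 bytes, RTT = 50 ms, loss = 1%
RTT in seconds = 50 / 1000 = 0.05
Loss rate = 1% = 0.01
sqrt(loss) = sqrt(0.01) = 0.1
Throughput (bytes/s) = 1000 / (0.05 * 0.1) = 200000.0000
Throughput (kbps) = 200000.0000 * 8 / 1000 = 1600.000000 -> 1600.00 kbps (2 dp)

1600.00


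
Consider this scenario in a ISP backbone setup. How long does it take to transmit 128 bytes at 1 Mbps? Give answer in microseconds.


Given: packet = 128 bytes, bandwidth = 1 Mbps
Packet in bits = 128 * 8 = 1024 bits
Bandwidth = 1 * 10^6 = 1000000 bps
Time = 1024 / 1000000 seconds
Time in us = 1024 * 10^6 / 1000000 = 1024

1024


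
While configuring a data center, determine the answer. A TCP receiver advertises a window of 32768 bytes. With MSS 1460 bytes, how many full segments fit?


Given: RWND = 32768 bytes, MSS = 1460 bytes
Full segments = floor(RWND / MSS)
Full segments = floor(32768 / 1460)
Full segments = floor(22.4438) = 22

22


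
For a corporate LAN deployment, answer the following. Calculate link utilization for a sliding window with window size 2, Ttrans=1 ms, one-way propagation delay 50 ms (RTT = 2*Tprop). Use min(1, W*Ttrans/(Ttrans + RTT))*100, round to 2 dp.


Given: W = 2, Ttrans = 1 ms, RTT = 100 ms (= 2 * Tprop, Tprop = 50 ms)
Cycle time = Ttrans + RTT = 1 + 100 = 101 ms (first packet sent until its ACK returns)
W * Ttrans = 2 * 1 = 2 ms of sending per cycle
W * Ttrans / (Ttrans + RTT) = 2 / 101 = 0.019802
U = min(1, 0.019802) = 0.019802
U% = 1.98%

1.98


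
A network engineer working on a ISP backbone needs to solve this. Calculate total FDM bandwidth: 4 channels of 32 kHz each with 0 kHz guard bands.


Given: 4 channels, 32 kHz each, guard = 0 kHz
Channel bandwidth = 4 * 32 = 128 kHz
Guard bands = 3 gaps * 0 kHz = 0 kHz
Total = 128 + 0 = 128 kHz

128


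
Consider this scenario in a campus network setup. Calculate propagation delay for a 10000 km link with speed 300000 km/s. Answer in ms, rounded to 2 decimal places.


Given: distance = 10000 km, speed = 300000 km/s
Delay = distance / speed = 10000 / 300000 seconds
Delay in ms = 10000 * 1000 / 300000
Delay = 33.3333 ms
Rounded to 2 dp = 33.33 ms

33.33


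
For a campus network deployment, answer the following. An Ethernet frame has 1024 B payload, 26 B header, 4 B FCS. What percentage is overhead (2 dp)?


Given: payload = 1024 B, header = 26 B, trailer = 4 B
Overhead bytes = header + trailer = 26 + 4 = 30
Total frame = payload + overhead = 1024 + 30 = 1054
Overhead % = 30 / 1054 * 100 = 2.8463% -> 2.85% (2 dp)

2.85


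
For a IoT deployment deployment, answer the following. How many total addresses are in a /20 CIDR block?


Given: CIDR prefix /20
Host bits = 32 - 20 = 12
Total addresses = 2^12 = 4096

4096


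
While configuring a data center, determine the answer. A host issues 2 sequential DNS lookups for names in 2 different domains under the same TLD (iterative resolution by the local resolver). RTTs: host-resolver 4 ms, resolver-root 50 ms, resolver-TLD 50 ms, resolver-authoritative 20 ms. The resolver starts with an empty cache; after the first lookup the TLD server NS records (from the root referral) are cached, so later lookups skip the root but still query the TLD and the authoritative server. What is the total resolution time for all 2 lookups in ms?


Lookup 1 (cold cache): local + root + TLD + auth = 4 + 50 + 50 + 20 = 124 ms
Lookups 2..2 (TLD NS cached -> skip root; new domain -> still ask TLD and auth): local + TLD + auth = 4 + 50 + 20 = 74 ms each
Remaining 1 lookups: 1 * 74 = 74 ms
Total = 124 + 74 = 198 ms

198


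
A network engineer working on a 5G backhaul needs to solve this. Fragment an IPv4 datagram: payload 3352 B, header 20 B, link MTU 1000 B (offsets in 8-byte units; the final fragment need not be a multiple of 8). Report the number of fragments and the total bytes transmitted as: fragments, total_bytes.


Max data per non-final fragment = floor((MTU - header)/8)*8 = floor((1000 - 20)/8)*8 = floor(980/8)*8 = 976 B
Final fragment needs no 8-byte alignment: it can carry up to MTU - header = 980 B
Non-final fragments needed = ceil((payload - 980) / 976) = ceil(2372/976) = ceil(2.4303) = 3
Number of fragments = 3 + 1 = 4
Fragment sizes (data): 3 * 976 B + 424 B (last, 424 <= 980 OK)
Total bytes sent = payload + n_frags * header = 3352 + 4*20 = 3352 + 80 = 3432 B

4, 3432


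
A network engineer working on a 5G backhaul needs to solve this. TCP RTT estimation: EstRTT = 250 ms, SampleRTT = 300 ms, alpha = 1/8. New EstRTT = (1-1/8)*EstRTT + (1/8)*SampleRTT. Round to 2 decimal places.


Given: EstRTT = 250 ms, SampleRTT = 300 ms, alpha = 1/8
New EstRTT = (1 - alpha) * EstRTT + alpha * SampleRTT
(7/8) * 250 = 218.75
(1/8) * 300 = 37.5
New EstRTT = 218.75 + 37.5 = 256.25 ms -> 256.25 ms (2 dp)

256.25


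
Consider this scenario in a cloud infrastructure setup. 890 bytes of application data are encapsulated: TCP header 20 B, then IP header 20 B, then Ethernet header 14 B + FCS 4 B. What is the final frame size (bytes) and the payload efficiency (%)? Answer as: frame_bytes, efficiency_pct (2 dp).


TCP segment = 890 + 20 = 910 B
IP packet = 910 + 20 = 930 B
Ethernet frame = 930 + 14 + 4 = 948 B
Efficiency = app / frame = 890 / 948 = 0.938819 = 93.8819% -> 93.88% (2 dp)

948, 93.88


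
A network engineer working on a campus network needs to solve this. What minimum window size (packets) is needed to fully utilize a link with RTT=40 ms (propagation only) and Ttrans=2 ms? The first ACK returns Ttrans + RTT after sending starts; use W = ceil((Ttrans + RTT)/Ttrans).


Given: Ttrans = 2 ms, RTT = 40 ms (= 2 * Tprop, Tprop = 20 ms)
Time until first ACK returns = Ttrans + RTT = 2 + 40 = 42 ms
Need W * Ttrans >= Ttrans + RTT  ->  W >= (Ttrans + RTT) / Ttrans
(Ttrans + RTT) / Ttrans = 42 / 2 = 21
W_min = ceil(21) = 21

21


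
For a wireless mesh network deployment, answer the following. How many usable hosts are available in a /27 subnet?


Given: subnet mask /27
Host bits = 32 - 27 = 5
Total addresses = 2^5 = 32
Usable hosts = 32 - 2 (network + broadcast) = 30

30


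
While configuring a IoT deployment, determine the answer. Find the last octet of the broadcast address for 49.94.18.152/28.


Given: IP = 49.94.18.152, prefix = /28
Host bits = 32 - 28 = 4
Network last octet = 152 AND mask = 144
Host part size = 2^4 - 1 = 15
Broadcast last octet = 144 OR 15 = 159

159


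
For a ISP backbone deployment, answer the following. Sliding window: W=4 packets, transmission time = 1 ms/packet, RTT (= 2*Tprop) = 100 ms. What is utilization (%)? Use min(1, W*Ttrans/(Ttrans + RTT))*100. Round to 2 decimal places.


Given: W = 4, Ttrans = 1 ms, RTT = 100 ms (= 2 * Tprop, Tprop = 50 ms)
Cycle time = Ttrans + RTT = 1 + 100 = 101 ms (first packet sent until its ACK returns)
W * Ttrans = 4 * 1 = 4 ms of sending per cycle
W * Ttrans / (Ttrans + RTT) = 4 / 101 = 0.039604
U = min(1, 0.039604) = 0.039604
U% = 3.96%

3.96


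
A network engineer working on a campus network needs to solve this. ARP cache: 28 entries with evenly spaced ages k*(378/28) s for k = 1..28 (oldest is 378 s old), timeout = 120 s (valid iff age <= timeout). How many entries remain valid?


Ages are k * 378/28 s for k = 1..28 (spacing = 13.5000 s).
Entry k is valid iff k * 378/28 <= 120 iff k <= 28 * 120 / 378 = 8.8889
n_valid = floor(8.8889) = 8
(n_stale = 28 - 8 = 20)

8


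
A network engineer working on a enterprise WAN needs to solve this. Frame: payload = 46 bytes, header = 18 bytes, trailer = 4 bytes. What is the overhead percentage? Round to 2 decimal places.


Given: payload = 46 B, header = 18 B, trailer = 4 B
Overhead bytes = header + trailer = 18 + 4 = 22
Total frame = payload + overhead = 46 + 22 = 68
Overhead % = 22 / 68 * 100 = 32.3529% -> 32.35% (2 dp)

32.35


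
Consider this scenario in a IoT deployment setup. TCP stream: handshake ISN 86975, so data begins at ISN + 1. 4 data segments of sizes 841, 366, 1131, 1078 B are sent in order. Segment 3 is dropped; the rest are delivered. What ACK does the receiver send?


SYN uses sequence number 86975; first data byte = ISN + 1 = 86976.
Segment 1: SEQ = 86976, len = 841 B, covers [86976, 87816]
Segment 2: SEQ = 87817, len = 366 B, covers [87817, 88182]
Segment 3: SEQ = 88183, len = 1131 B, covers [88183, 89313] [LOST]
Segment 4: SEQ = 89314, len = 1078 B, covers [89314, 90391]
In-order data received: bytes [86976, 88182] (segments 1..2).
Segment 3 missing -> gap begins at byte 88183; later segments buffered out of order.
Cumulative ACK = next expected in-order byte = 86976 + 841 + 366 = 88183

88183


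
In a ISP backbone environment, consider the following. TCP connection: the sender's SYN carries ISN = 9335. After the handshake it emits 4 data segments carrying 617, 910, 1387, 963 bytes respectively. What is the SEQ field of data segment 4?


The SYN occupies sequence number ISN = 9335, so the first data byte is ISN + 1 = 9336.
SEQ of data segment i = (ISN + 1) + sum of payload sizes of segments 1..i-1.
Segment 1: SEQ = 9336, payload = 617 bytes
Segment 2: SEQ = 9953, payload = 910 bytes
Segment 3: SEQ = 10863, payload = 1387 bytes
Segment 4: SEQ = 12250, payload = 963 bytes
SEQ of segment 4 = 9336 + 617 + 910 + 1387 = 12250

12250


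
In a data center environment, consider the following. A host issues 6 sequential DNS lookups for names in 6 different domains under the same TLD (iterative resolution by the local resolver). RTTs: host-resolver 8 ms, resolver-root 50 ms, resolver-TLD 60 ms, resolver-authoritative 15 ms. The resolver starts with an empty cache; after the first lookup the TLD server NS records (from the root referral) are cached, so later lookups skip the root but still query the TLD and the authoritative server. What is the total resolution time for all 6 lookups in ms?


Lookup 1 (cold cache): local + root + TLD + auth = 8 + 50 + 60 + 15 = 133 ms
Lookups 2..6 (TLD NS cached -> skip root; new domain -> still ask TLD and auth): local + TLD + auth = 8 + 60 + 15 = 83 ms each
Remaining 5 lookups: 5 * 83 = 415 ms
Total = 133 + 415 = 548 ms

548


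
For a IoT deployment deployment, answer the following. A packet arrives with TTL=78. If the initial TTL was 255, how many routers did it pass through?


Given: initial TTL = 255, received TTL = 78
Hops = initial TTL - received TTL
Hops = 255 - 78 = 177

177


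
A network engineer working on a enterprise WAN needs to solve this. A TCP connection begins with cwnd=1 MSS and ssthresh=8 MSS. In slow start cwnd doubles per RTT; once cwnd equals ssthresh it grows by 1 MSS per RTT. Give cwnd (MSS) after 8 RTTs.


RTT 0: cwnd = 1 MSS (initial)
RTT 1: cwnd = 2 MSS (slow start, doubled)
RTT 2: cwnd = 4 MSS (slow start, doubled)
RTT 3: cwnd = 8 MSS (slow start, doubled)
RTT 4: cwnd = 9 MSS (congestion avoidance, +1)
RTT 5: cwnd = 10 MSS (congestion avoidance, +1)
RTT 6: cwnd = 11 MSS (congestion avoidance, +1)
RTT 7: cwnd = 12 MSS (congestion avoidance, +1)
RTT 8: cwnd = 13 MSS (congestion avoidance, +1)

13


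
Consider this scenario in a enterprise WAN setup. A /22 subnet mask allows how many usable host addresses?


Given: subnet mask /22
Host bits = 32 - 22 = 10
Total addresses = 2^10 = 1024
Usable hosts = 1024 - 2 (network + broadcast) = 1022

1022


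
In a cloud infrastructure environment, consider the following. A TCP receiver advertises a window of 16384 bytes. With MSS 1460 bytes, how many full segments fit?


Given: RWND = 16384 bytes, MSS = 1460 bytes
Full segments = floor(RWND / MSS)
Full segments = floor(16384 / 1460)
Full segments = floor(11.2219) = 11

11


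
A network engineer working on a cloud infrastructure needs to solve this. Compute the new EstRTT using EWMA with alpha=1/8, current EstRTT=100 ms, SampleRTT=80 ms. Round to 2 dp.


Given: EstRTT = 100 ms, SampleRTT = 80 ms, alpha = 1/8
New EstRTT = (1 - alpha) * EstRTT + alpha * SampleRTT
(7/8) * 100 = 87.5
(1/8) * 80 = 10
New EstRTT = 87.5 + 10 = 97.5 ms -> 97.50 ms (2 dp)

97.50


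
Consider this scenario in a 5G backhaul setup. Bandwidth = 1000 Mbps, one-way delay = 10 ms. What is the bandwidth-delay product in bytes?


Given: bandwidth = 1000 Mbps, delay = 10 ms
BDP in bits = 1000 * 10^6 * 10 / 1000
BDP in bits = 10000000
BDP in bytes = 10000000 / 8 = 1250000

1250000


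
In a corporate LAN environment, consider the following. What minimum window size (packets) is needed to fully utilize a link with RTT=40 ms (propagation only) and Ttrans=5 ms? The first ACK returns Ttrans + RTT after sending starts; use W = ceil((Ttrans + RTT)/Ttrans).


Given: Ttrans = 5 ms, RTT = 40 ms (= 2 * Tprop, Tprop = 20 ms)
Time until first ACK returns = Ttrans + RTT = 5 + 40 = 45 ms
Need W * Ttrans >= Ttrans + RTT  ->  W >= (Ttrans + RTT) / Ttrans
(Ttrans + RTT) / Ttrans = 45 / 5 = 9
W_min = ceil(9) = 9

9


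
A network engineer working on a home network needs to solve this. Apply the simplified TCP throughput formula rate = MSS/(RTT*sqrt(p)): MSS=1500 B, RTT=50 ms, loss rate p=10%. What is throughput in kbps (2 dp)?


Given: MSS = 1500 bytes, RTT = 50 ms, loss = 10%
RTT in seconds = 50 / 1000 = 0.05
Loss rate = 10% = 0.1
sqrt(loss) = sqrt(0.1) = 0.316227766017
Throughput (bytes/s) = 1500 / (0.05 * 0.316227766017) = 94868.3298
Throughput (kbps) = 94868.3298 * 8 / 1000 = 758.946638 -> 758.95 kbps (2 dp)

758.95


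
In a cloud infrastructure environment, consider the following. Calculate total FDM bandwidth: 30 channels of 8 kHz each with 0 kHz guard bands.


Given: 30 channels, 8 kHz each, guard = 0 kHz
Channel bandwidth = 30 * 8 = 240 kHz
Guard bands = 29 gaps * 0 kHz = 0 kHz
Total = 240 + 0 = 240 kHz

240


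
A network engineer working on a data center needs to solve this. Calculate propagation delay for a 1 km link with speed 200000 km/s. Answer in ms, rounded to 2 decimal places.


Given: distance = 1 km, speed = 200000 km/s
Delay = distance / speed = 1 / 200000 seconds
Delay in ms = 1 * 1000 / 200000
Delay = 0.0050 ms
Rounded to 2 dp = 0.01 ms

0.01


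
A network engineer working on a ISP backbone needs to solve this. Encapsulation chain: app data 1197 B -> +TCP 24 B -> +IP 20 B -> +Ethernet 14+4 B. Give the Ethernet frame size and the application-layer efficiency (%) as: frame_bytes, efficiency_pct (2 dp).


TCP segment = 1197 + 24 = 1221 B
IP packet = 1221 + 20 = 1241 B
Ethernet frame = 1241 + 14 + 4 = 1259 B
Efficiency = app / frame = 1197 / 1259 = 0.950755 = 95.0755% -> 95.08% (2 dp)

1259, 95.08


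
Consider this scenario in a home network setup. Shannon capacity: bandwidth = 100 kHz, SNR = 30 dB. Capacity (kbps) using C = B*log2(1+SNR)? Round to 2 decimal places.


Given: B = 100 kHz, SNR = 30 dB
SNR linear = 10^(30/10) = 1000
1 + SNR = 1001
log2(1001) = 9.9672262588
C = 100 * 1000 * 9.9672262588 = 996722.6259 bps
C = 996.722626 kbps -> 996.72 kbps (2 dp)

996.72


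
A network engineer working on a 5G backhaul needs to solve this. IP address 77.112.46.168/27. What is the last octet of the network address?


Given: IP = 77.112.46.168, prefix = /27
Subnet mask = 255.255.255.224
Last octet of IP: 168
Last octet of mask: 224
Network last octet = 168 AND 224 = 160

160


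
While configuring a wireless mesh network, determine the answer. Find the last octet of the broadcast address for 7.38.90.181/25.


Given: IP = 7.38.90.181, prefix = /25
Host bits = 32 - 25 = 7
Network last octet = 181 AND mask = 128
Host part size = 2^7 - 1 = 127
Broadcast last octet = 128 OR 127 = 255

255


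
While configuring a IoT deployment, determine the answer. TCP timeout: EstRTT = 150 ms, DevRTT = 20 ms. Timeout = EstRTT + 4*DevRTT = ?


Given: EstRTT = 150 ms, DevRTT = 20 ms
Timeout = EstRTT + 4 * DevRTT
4 * DevRTT = 4 * 20 = 80
Timeout = 150 + 80 = 230 ms

230


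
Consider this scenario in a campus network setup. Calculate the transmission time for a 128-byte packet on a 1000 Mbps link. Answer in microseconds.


Given: packet = 128 bytes, bandwidth = 1000 Mbps
Packet in bits = 128 * 8 = 1024 bits
Bandwidth = 1000 * 10^6 = 1000000000 bps
Time = 1024 / 1000000000 seconds
Time in us = 1024 * 10^6 / 1000000000 = 1.024

1.024


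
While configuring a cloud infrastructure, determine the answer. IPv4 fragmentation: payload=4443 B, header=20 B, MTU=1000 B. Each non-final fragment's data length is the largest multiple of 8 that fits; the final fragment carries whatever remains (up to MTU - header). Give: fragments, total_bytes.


Max data per non-final fragment = floor((MTU - header)/8)*8 = floor((1000 - 20)/8)*8 = floor(980/8)*8 = 976 B
Final fragment needs no 8-byte alignment: it can carry up to MTU - header = 980 B
Non-final fragments needed = ceil((payload - 980) / 976) = ceil(3463/976) = ceil(3.5482) = 4
Number of fragments = 4 + 1 = 5
Fragment sizes (data): 4 * 976 B + 539 B (last, 539 <= 980 OK)
Total bytes sent = payload + n_frags * header = 4443 + 5*20 = 4443 + 100 = 4543 B

5, 4543


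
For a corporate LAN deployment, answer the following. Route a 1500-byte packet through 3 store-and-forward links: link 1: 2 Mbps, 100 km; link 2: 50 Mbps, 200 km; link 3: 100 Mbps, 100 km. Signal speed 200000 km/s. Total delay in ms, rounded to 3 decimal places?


Packet = 1500 bytes = 12000 bits. Store-and-forward: sum (t_trans + t_prop) per link.
Link 1: t_trans = 12000/(2*10^6) s = 6.0000 ms; t_prop = 100/200000 s = 0.5000 ms; subtotal = 6.5000 ms
Link 2: t_trans = 12000/(50*10^6) s = 0.2400 ms; t_prop = 200/200000 s = 1.0000 ms; subtotal = 1.2400 ms
Link 3: t_trans = 12000/(100*10^6) s = 0.1200 ms; t_prop = 100/200000 s = 0.5000 ms; subtotal = 0.6200 ms
End-to-end = 6.5000 + 1.2400 + 0.6200 = 8.3600 ms -> 8.360 ms (3 dp)

8.360


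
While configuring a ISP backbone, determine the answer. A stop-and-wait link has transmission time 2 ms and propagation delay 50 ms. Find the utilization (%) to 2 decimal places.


Given: Ttrans = 2 ms, Tprop = 50 ms
RTT = 2 * Tprop = 2 * 50 = 100 ms
U = Ttrans / (Ttrans + RTT)
U = 2 / (2 + 100)
U = 2 / 102 = 0.019608
U% = 1.96%

1.96


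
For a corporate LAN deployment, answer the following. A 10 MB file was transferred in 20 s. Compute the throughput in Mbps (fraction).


Given: file = 10 MB, time = 20 s
File in Mb = 10 * 8 = 80 Mb
Throughput = 80 / 20 Mbps
Throughput = 4 Mbps

4


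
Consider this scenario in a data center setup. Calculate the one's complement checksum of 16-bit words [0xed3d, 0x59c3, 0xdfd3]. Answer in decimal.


Given words: [0xed3d, 0x59c3, 0xdfd3]
Step 1: Sum all words
Raw sum = 60733 + 22979 + 57299 = 141011
Step 2: Fold carry: (9939 + 2) = 9941
One's complement = ~9941 & 0xFFFF = 55594

55594


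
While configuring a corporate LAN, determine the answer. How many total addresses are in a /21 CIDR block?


Given: CIDR prefix /21
Host bits = 32 - 21 = 11
Total addresses = 2^11 = 2048

2048


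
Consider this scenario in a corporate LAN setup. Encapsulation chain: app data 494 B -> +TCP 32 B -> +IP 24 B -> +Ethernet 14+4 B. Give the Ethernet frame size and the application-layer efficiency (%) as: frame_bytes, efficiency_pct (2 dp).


TCP segment = 494 + 32 = 526 B
IP packet = 526 + 24 = 550 B
Ethernet frame = 550 + 14 + 4 = 568 B
Efficiency = app / frame = 494 / 568 = 0.869718 = 86.9718% -> 86.97% (2 dp)

568, 86.97


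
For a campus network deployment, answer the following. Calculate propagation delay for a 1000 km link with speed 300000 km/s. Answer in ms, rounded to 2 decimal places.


Given: distance = 1000 km, speed = 300000 km/s
Delay = distance / speed = 1000 / 300000 seconds
Delay in ms = 1000 * 1000 / 300000
Delay = 3.3333 ms
Rounded to 2 dp = 3.33 ms

3.33


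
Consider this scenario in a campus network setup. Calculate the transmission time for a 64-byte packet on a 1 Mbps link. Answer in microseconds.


Given: packet = 64 bytes, bandwidth = 1 Mbps
Packet in bits = 64 * 8 = 512 bits
Bandwidth = 1 * 10^6 = 1000000 bps
Time = 512 / 1000000 seconds
Time in us = 512 * 10^6 / 1000000 = 512

512


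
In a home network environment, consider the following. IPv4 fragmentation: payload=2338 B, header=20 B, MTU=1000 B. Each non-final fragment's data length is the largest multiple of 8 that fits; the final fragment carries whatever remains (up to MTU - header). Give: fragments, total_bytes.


Max data per non-final fragment = floor((MTU - header)/8)*8 = floor((1000 - 20)/8)*8 = floor(980/8)*8 = 976 B
Final fragment needs no 8-byte alignment: it can carry up to MTU - header = 980 B
Non-final fragments needed = ceil((payload - 980) / 976) = ceil(1358/976) = ceil(1.3914) = 2
Number of fragments = 2 + 1 = 3
Fragment sizes (data): 2 * 976 B + 386 B (last, 386 <= 980 OK)
Total bytes sent = payload + n_frags * header = 2338 + 3*20 = 2338 + 60 = 2398 B

3, 2398


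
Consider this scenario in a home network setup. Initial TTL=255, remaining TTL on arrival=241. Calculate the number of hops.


Given: initial TTL = 255, received TTL = 241
Hops = initial TTL - received TTL
Hops = 255 - 241 = 14

14


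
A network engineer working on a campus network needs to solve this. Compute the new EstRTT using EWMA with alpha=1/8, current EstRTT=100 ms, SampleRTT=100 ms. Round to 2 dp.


Given: EstRTT = 100 ms, SampleRTT = 100 ms, alpha = 1/8
New EstRTT = (1 - alpha) * EstRTT + alpha * SampleRTT
(7/8) * 100 = 87.5
(1/8) * 100 = 12.5
New EstRTT = 87.5 + 12.5 = 100 ms -> 100.00 ms (2 dp)

100.00


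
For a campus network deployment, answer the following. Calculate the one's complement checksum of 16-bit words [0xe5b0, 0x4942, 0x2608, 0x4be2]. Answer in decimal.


Given words: [0xe5b0, 0x4942, 0x2608, 0x4be2]
Step 1: Sum all words
Raw sum = 58800 + 18754 + 9736 + 19426 = 106716
Step 2: Fold carry: (41180 + 1) = 41181
One's complement = ~41181 & 0xFFFF = 24354

24354


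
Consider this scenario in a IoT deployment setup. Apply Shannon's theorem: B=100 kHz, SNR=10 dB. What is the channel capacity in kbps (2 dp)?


Given: B = 100 kHz, SNR = 10 dB
SNR linear = 10^(10/10) = 10
1 + SNR = 11
log2(11) = 3.4594316186
C = 100 * 1000 * 3.4594316186 = 345943.1619 bps
C = 345.943162 kbps -> 345.94 kbps (2 dp)

345.94


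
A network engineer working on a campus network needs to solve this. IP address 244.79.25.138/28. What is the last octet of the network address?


Given: IP = 244.79.25.138, prefix = /28
Subnet mask = 255.255.255.240
Last octet of IP: 138
Last octet of mask: 240
Network last octet = 138 AND 240 = 128

128


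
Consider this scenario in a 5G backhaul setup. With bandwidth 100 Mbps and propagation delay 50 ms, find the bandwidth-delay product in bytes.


Given: bandwidth = 100 Mbps, delay = 50 ms
BDP in bits = 100 * 10^6 * 50 / 1000
BDP in bits = 5000000
BDP in bytes = 5000000 / 8 = 625000

625000


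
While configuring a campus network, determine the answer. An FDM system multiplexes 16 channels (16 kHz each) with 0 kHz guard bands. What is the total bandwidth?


Given: 16 channels, 16 kHz each, guard = 0 kHz
Channel bandwidth = 16 * 16 = 256 kHz
Guard bands = 15 gaps * 0 kHz = 0 kHz
Total = 256 + 0 = 256 kHz

256


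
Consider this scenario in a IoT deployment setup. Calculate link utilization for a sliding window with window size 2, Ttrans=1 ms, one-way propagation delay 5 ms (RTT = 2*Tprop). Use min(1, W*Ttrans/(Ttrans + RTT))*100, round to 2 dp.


Given: W = 2, Ttrans = 1 ms, RTT = 10 ms (= 2 * Tprop, Tprop = 5 ms)
Cycle time = Ttrans + RTT = 1 + 10 = 11 ms (first packet sent until its ACK returns)
W * Ttrans = 2 * 1 = 2 ms of sending per cycle
W * Ttrans / (Ttrans + RTT) = 2 / 11 = 0.181818
U = min(1, 0.181818) = 0.181818
U% = 18.18%

18.18


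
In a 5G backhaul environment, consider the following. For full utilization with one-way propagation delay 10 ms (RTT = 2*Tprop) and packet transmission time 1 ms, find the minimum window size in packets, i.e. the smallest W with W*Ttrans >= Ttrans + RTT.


Given: Ttrans = 1 ms, RTT = 20 ms (= 2 * Tprop, Tprop = 10 ms)
Time until first ACK returns = Ttrans + RTT = 1 + 20 = 21 ms
Need W * Ttrans >= Ttrans + RTT  ->  W >= (Ttrans + RTT) / Ttrans
(Ttrans + RTT) / Ttrans = 21 / 1 = 21
W_min = ceil(21) = 21

21


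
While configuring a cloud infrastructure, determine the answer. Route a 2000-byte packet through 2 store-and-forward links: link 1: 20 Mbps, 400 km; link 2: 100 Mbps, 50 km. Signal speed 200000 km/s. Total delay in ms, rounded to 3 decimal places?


Packet = 2000 bytes = 16000 bits. Store-and-forward: sum (t_trans + t_prop) per link.
Link 1: t_trans = 16000/(20*10^6) s = 0.8000 ms; t_prop = 400/200000 s = 2.0000 ms; subtotal = 2.8000 ms
Link 2: t_trans = 16000/(100*10^6) s = 0.1600 ms; t_prop = 50/200000 s = 0.2500 ms; subtotal = 0.4100 ms
End-to-end = 2.8000 + 0.4100 = 3.2100 ms -> 3.210 ms (3 dp)

3.210


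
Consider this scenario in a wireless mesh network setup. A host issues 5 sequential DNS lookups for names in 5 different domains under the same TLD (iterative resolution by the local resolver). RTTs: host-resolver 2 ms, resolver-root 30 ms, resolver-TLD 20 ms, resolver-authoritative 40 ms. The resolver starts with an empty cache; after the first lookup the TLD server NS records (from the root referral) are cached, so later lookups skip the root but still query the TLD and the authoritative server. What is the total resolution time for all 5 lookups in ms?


Lookup 1 (cold cache): local + root + TLD + auth = 2 + 30 + 20 + 40 = 92 ms
Lookups 2..5 (TLD NS cached -> skip root; new domain -> still ask TLD and auth): local + TLD + auth = 2 + 20 + 40 = 62 ms each
Remaining 4 lookups: 4 * 62 = 248 ms
Total = 92 + 248 = 340 ms

340


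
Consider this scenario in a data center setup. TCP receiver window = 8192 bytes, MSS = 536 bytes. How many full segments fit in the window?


Given: RWND = 8192 bytes, MSS = 536 bytes
Full segments = floor(RWND / MSS)
Full segments = floor(8192 / 536)
Full segments = floor(15.2836) = 15

15


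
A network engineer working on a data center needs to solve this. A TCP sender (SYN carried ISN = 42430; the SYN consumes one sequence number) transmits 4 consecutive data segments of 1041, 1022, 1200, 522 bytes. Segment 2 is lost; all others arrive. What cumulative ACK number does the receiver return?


SYN uses sequence number 42430; first data byte = ISN + 1 = 42431.
Segment 1: SEQ = 42431, len = 1041 B, covers [42431, 43471]
Segment 2: SEQ = 43472, len = 1022 B, covers [43472, 44493] [LOST]
Segment 3: SEQ = 44494, len = 1200 B, covers [44494, 45693]
Segment 4: SEQ = 45694, len = 522 B, covers [45694, 46215]
In-order data received: bytes [42431, 43471] (segments 1..1).
Segment 2 missing -> gap begins at byte 43472; later segments buffered out of order.
Cumulative ACK = next expected in-order byte = 42431 + 1041 = 43472

43472


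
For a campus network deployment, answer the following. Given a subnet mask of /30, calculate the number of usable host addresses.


Given: subnet mask /30
Host bits = 32 - 30 = 2
Total addresses = 2^2 = 4
Usable hosts = 4 - 2 (network + broadcast) = 2

2


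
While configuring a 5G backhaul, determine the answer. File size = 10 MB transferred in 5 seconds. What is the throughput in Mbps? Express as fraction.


Given: file = 10 MB, time = 5 s
File in Mb = 10 * 8 = 80 Mb
Throughput = 80 / 5 Mbps
Throughput = 16 Mbps

16


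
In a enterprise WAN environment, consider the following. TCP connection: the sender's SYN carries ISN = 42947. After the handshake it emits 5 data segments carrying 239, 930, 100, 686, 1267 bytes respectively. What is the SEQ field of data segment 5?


The SYN occupies sequence number ISN = 42947, so the first data byte is ISN + 1 = 42948.
SEQ of data segment i = (ISN + 1) + sum of payload sizes of segments 1..i-1.
Segment 1: SEQ = 42948, payload = 239 bytes
Segment 2: SEQ = 43187, payload = 930 bytes
Segment 3: SEQ = 44117, payload = 100 bytes
Segment 4: SEQ = 44217, payload = 686 bytes
Segment 5: SEQ = 44903, payload = 1267 bytes
SEQ of segment 5 = 42948 + 239 + 930 + 100 + 686 = 44903

44903


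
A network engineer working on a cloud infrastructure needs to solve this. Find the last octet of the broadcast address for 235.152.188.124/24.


Given: IP = 235.152.188.124, prefix = /24
Host bits = 32 - 24 = 8
Network last octet = 124 AND mask = 0
Host part size = 2^8 - 1 = 255
Broadcast last octet = 0 OR 255 = 255

255


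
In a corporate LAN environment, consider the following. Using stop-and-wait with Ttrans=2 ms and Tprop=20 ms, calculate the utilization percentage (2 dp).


Given: Ttrans = 2 ms, Tprop = 20 ms
RTT = 2 * Tprop = 2 * 20 = 40 ms
U = Ttrans / (Ttrans + RTT)
U = 2 / (2 + 40)
U = 2 / 42 = 0.047619
U% = 4.76%

4.76


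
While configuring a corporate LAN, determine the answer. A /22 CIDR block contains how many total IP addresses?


Given: CIDR prefix /22
Host bits = 32 - 22 = 10
Total addresses = 2^10 = 1024

1024


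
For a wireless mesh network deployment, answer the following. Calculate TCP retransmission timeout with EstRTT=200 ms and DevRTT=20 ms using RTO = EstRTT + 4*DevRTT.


Given: EstRTT = 200 ms, DevRTT = 20 ms
Timeout = EstRTT + 4 * DevRTT
4 * DevRTT = 4 * 20 = 80
Timeout = 200 + 80 = 280 ms

280


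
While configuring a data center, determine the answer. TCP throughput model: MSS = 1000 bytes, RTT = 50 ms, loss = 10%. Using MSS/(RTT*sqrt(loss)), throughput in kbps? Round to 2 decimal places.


Given: MSS = 1000 bytes, RTT = 50 ms, loss = 10%
RTT in seconds = 50 / 1000 = 0.05
Loss rate = 10% = 0.1
sqrt(loss) = sqrt(0.1) = 0.316227766017
Throughput (bytes/s) = 1000 / (0.05 * 0.316227766017) = 63245.5532
Throughput (kbps) = 63245.5532 * 8 / 1000 = 505.964426 -> 505.96 kbps (2 dp)

505.96


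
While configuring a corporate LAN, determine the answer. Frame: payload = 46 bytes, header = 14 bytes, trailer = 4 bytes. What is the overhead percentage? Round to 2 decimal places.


Given: payload = 46 B, header = 14 B, trailer = 4 B
Overhead bytes = header + trailer = 14 + 4 = 18
Total frame = payload + overhead = 46 + 18 = 64
Overhead % = 18 / 64 * 100 = 28.1250% -> 28.13% (2 dp)

28.13


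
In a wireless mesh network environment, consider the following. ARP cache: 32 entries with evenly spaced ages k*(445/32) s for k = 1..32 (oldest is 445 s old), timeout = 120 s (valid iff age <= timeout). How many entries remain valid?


Ages are k * 445/32 s for k = 1..32 (spacing = 13.9062 s).
Entry k is valid iff k * 445/32 <= 120 iff k <= 32 * 120 / 445 = 8.6292
n_valid = floor(8.6292) = 8
(n_stale = 32 - 8 = 24)

8


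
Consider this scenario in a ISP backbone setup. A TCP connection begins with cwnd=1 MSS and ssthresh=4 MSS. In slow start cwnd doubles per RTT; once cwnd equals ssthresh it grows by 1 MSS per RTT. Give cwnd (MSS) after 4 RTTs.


RTT 0: cwnd = 1 MSS (initial)
RTT 1: cwnd = 2 MSS (slow start, doubled)
RTT 2: cwnd = 4 MSS (slow start, doubled)
RTT 3: cwnd = 5 MSS (congestion avoidance, +1)
RTT 4: cwnd = 6 MSS (congestion avoidance, +1)

6


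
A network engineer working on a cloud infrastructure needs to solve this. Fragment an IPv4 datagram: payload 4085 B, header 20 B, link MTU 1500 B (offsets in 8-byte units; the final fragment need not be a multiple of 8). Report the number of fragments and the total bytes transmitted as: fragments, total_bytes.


Max data per non-final fragment = floor((MTU - header)/8)*8 = floor((1500 - 20)/8)*8 = floor(1480/8)*8 = 1480 B
Final fragment needs no 8-byte alignment: it can carry up to MTU - header = 1480 B
Non-final fragments needed = ceil((payload - 1480) / 1480) = ceil(2605/1480) = ceil(1.7601) = 2
Number of fragments = 2 + 1 = 3
Fragment sizes (data): 2 * 1480 B + 1125 B (last, 1125 <= 1480 OK)
Total bytes sent = payload + n_frags * header = 4085 + 3*20 = 4085 + 60 = 4145 B

3, 4145


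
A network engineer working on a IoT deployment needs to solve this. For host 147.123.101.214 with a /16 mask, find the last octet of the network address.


Given: IP = 147.123.101.214, prefix = /16
Subnet mask = 255.255.0.0
Last octet of IP: 214
Last octet of mask: 0
Network last octet = 214 AND 0 = 0

0


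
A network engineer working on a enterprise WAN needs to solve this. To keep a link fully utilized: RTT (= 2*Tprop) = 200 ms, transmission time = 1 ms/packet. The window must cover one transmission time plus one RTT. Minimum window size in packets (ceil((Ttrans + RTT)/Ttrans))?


Given: Ttrans = 1 ms, RTT = 200 ms (= 2 * Tprop, Tprop = 100 ms)
Time until first ACK returns = Ttrans + RTT = 1 + 200 = 201 ms
Need W * Ttrans >= Ttrans + RTT  ->  W >= (Ttrans + RTT) / Ttrans
(Ttrans + RTT) / Ttrans = 201 / 1 = 201
W_min = ceil(201) = 201

201


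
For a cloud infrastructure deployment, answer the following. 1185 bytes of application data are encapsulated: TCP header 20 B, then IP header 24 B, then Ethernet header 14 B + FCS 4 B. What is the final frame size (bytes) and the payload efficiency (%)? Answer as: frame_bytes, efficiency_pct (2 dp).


TCP segment = 1185 + 20 = 1205 B
IP packet = 1205 + 24 = 1229 B
Ethernet frame = 1229 + 14 + 4 = 1247 B
Efficiency = app / frame = 1185 / 1247 = 0.950281 = 95.0281% -> 95.03% (2 dp)

1247, 95.03


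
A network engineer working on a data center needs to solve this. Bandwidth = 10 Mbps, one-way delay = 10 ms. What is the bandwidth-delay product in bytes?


Given: bandwidth = 10 Mbps, delay = 10 ms
BDP in bits = 10 * 10^6 * 10 / 1000
BDP in bits = 100000
BDP in bytes = 100000 / 8 = 12500

12500


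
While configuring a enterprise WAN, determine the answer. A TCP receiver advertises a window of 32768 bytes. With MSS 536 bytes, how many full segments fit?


Given: RWND = 32768 bytes, MSS = 536 bytes
Full segments = floor(RWND / MSS)
Full segments = floor(32768 / 536)
Full segments = floor(61.1343) = 61

61


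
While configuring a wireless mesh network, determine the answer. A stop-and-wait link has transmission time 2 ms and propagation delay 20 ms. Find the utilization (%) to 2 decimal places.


Given: Ttrans = 2 ms, Tprop = 20 ms
RTT = 2 * Tprop = 2 * 20 = 40 ms
U = Ttrans / (Ttrans + RTT)
U = 2 / (2 + 40)
U = 2 / 42 = 0.047619
U% = 4.76%

4.76
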